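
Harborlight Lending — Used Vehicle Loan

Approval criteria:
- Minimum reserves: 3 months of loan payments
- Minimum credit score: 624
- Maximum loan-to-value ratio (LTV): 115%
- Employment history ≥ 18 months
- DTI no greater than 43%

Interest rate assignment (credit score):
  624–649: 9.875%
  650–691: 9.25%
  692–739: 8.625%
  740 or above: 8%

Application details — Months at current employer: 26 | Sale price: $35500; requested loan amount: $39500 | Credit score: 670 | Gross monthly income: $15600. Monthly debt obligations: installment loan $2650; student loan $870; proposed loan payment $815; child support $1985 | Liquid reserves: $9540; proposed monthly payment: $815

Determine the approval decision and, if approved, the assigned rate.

Credit score 670 ≥ 624 (meets minimum)
LTV: 39,500 ÷ 35,500 = 111.3%, within 115% cap
Total monthly debts = (2,650 + 870 + 815 + 1,985) = 6,320. Debt-to-income = 6,320/15,600 = 40.5% — meets 43% limit
Reserves = 9,540/815 = 11.7 months ≥ 3
Employment 26 ≥ 18 months
All requirements met. Score 670 falls in the 650–691 tier → 9.25%.

Approved at 9.25%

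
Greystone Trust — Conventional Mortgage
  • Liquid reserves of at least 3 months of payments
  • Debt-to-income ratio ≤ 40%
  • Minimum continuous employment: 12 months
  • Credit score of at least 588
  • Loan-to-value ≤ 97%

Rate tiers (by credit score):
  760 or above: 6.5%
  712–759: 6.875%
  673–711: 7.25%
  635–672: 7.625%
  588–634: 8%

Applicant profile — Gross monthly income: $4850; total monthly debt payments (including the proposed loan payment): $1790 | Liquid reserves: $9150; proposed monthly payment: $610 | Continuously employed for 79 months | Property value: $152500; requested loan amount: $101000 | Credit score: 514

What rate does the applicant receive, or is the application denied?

Credit score 514 < 588 (below minimum)
Employment 79 ≥ 12 months
DTI = 1,790/4,850 = 36.9% ≤ 40%
LTV = 101,000/152,500 = 66.2% ≤ 97%
Liquid reserves cover 9,150/610 = 15.0 months — ≥ 3 required
Not all requirements met → denied.

Denied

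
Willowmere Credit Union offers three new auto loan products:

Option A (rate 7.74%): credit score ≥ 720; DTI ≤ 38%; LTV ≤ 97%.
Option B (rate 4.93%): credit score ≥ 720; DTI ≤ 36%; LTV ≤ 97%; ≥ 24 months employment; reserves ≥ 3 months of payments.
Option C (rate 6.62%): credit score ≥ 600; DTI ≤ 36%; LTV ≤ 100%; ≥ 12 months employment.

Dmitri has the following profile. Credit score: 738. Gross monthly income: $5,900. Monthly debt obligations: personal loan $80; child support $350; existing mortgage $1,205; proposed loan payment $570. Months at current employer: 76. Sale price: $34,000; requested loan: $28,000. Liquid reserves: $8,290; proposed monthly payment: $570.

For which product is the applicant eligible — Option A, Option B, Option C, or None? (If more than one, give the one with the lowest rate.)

Total debts = (80 + 350 + 1,205 + 570) = 2,205; DTI = 2,205/5,900 = 37.4%.
LTV = 28,000/34,000 = 82.4%.
Reserves = 8,290/570 = 14.5 months.
Option A: score 738 ≥ 720; DTI 37.4% ≤ 38%; LTV 82.4% ≤ 97% → qualifies.
Option B: score 738 ≥ 720; DTI 37.4% > 36%; LTV 82.4% ≤ 97%; employment 76 ≥ 24 mo; reserves 14.5 ≥ 3 mo → does not qualify.
Option C: score 738 ≥ 600; DTI 37.4% > 36%; LTV 82.4% ≤ 100%; employment 76 ≥ 12 mo → does not qualify.

Option A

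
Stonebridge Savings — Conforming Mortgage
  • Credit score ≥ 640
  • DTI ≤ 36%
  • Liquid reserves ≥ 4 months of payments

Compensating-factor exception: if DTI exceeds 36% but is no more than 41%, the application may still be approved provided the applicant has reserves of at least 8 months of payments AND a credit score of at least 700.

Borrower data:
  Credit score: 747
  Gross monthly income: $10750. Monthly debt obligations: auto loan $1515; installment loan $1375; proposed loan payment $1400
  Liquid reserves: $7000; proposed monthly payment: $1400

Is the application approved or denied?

Credit score 747 ≥ 640 (meets base)
Total debts = (1,515 + 1,375 + 1,400) = 4,290. DTI: 4,290 ÷ 10,750 = 39.9%, over the 36% base limit.
Reserves = 7,000/1,400 = 5.0 months ≥ 4
DTI 39.9% is within the 36%–41% exception band; checking compensating factors.
Reserves 5.0 < 8 months; credit score 747 ≥ 700.
Override conditions not both satisfied; exception does not apply.

Denied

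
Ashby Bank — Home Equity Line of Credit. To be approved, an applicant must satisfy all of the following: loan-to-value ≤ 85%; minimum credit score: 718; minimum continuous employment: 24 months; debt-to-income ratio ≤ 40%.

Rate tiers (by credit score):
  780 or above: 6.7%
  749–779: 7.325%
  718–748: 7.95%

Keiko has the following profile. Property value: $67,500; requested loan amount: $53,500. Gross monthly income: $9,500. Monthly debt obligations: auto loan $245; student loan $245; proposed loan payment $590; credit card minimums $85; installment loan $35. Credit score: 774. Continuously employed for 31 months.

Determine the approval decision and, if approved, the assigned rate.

Approved at 7.325%

Credit score 774 ≥ 718 (meets minimum)
Employment 31 ≥ 24 months
LTV: 53,500 ÷ 67,500 = 79.3%, within 85% cap
Total monthly debts = (245 + 245 + 590 + 85 + 35) = 1,200. DTI = 1,200/9,500 = 12.6% ≤ 40%
All requirements met. Score 774 falls in the 749–779 tier → 7.325%.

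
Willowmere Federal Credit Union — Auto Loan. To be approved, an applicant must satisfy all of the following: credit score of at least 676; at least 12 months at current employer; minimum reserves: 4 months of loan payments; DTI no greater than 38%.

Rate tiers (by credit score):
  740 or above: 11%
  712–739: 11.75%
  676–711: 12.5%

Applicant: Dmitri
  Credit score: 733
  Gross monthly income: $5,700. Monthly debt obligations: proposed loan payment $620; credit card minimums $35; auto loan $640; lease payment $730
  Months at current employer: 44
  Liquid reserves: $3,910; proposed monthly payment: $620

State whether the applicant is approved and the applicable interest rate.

Credit score 733 ≥ 676 (meets minimum)
Total monthly debts = (620 + 35 + 640 + 730) = 2,025. DTI: 2,025 ÷ 5,700 = 35.5%, within the 38% cap
Reserves: 3,910 ÷ 620 = 6.3 months (meets 4-month minimum)
Employment 44 ≥ 12 months
All requirements met. Score 733 falls in the 712–739 tier → 11.75%.

Approved at 11.75%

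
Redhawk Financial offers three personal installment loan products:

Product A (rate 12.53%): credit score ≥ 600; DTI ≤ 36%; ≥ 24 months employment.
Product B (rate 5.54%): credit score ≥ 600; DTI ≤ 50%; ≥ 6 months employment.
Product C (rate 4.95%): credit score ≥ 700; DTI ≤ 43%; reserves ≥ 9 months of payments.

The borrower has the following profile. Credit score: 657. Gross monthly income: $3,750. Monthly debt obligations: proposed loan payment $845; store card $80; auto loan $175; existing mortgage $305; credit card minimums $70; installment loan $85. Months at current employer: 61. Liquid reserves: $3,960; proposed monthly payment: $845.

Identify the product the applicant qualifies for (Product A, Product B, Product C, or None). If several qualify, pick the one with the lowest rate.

Total debts = (845 + 80 + 175 + 305 + 70 + 85) = 1,560; DTI = 1,560/3,750 = 41.6%.
Reserves = 3,960/845 = 4.7 months.
Product A: score 657 ≥ 600; DTI 41.6% > 36%; employment 61 ≥ 24 mo → does not qualify.
Product B: score 657 ≥ 600; DTI 41.6% ≤ 50%; employment 61 ≥ 6 mo → qualifies.
Product C: score 657 < 700; DTI 41.6% ≤ 43%; reserves 4.7 < 9 mo → does not qualify.

Product B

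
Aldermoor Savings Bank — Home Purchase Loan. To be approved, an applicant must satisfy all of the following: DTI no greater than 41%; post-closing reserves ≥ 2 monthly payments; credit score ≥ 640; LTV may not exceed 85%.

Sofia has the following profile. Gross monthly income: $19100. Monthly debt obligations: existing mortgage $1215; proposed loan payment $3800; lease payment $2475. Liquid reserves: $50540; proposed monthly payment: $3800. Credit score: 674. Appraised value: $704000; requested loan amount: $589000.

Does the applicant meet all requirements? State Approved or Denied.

Total monthly debts = (1,215 + 3,800 + 2,475) = 7,490. Debt-to-income = 7,490/19,100 = 39.2% — meets 41% limit
Reserves = 50,540/3,800 = 13.3 months ≥ 2
Credit score 674 ≥ 640 (meets)
LTV: 589,000 ÷ 704,000 = 83.7%, within 85% cap
All criteria satisfied.

Approved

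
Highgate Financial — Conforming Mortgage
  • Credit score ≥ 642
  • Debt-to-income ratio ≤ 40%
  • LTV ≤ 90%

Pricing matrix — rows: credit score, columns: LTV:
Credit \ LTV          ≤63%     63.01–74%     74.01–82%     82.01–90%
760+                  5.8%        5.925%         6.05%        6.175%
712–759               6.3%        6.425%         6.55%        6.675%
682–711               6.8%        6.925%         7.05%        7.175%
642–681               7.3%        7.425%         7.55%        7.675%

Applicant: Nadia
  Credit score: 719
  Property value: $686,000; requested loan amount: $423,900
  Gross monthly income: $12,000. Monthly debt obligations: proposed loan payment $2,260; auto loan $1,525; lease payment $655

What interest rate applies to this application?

6.3%

Credit score 719 ≥ 642; Total monthly debts = (2,260 + 1,525 + 655) = 4,440. DTI = 4,440/12,000 = 37% ≤ 40%
LTV: 423,900 ÷ 686,000 = 61.8%, within 90% cap
Credit 719 → row 712–759; LTV 61.8% → column ≤63%. Grid cell → 6.3%.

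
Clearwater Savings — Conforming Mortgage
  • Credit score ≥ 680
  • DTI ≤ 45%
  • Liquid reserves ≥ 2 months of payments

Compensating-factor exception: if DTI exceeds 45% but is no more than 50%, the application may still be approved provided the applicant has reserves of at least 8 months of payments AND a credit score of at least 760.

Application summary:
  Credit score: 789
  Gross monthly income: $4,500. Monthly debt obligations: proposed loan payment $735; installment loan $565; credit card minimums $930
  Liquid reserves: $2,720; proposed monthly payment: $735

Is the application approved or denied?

Credit score 789 ≥ 680 (meets base)
Total debts = (735 + 565 + 930) = 2,230. DTI = 2,230/4,500 = 49.6% > 45% — standard DTI limit exceeded.
Liquid reserves cover 2,720/735 = 3.7 months — ≥ 2 required
49.6% falls in the override range (45%–50%), so the compensating-factor test applies.
Override check — reserves: 3.7 mo (short of 8); score: 789 (ok).
Override conditions not both satisfied; exception does not apply.

Denied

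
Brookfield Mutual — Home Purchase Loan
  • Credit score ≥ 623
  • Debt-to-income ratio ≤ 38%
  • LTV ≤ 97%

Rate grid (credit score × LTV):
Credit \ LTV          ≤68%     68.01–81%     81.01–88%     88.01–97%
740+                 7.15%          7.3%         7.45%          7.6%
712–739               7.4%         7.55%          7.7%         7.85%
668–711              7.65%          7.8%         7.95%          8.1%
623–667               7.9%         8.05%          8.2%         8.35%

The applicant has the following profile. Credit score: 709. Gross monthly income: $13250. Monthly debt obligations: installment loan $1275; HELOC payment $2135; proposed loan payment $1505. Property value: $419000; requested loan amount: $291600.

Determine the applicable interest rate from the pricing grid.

7.8%

Credit score 709 ≥ 623; Total monthly debts = (1,275 + 2,135 + 1,505) = 4,915. DTI: 4,915 ÷ 13,250 = 37.1%, within the 38% cap
Loan-to-value = 291,600/419,000 = 69.6% — pass (97% max)
Row: 709 falls in 668–711. Column: 69.6% falls in 68.01–81%. Rate = 7.8%.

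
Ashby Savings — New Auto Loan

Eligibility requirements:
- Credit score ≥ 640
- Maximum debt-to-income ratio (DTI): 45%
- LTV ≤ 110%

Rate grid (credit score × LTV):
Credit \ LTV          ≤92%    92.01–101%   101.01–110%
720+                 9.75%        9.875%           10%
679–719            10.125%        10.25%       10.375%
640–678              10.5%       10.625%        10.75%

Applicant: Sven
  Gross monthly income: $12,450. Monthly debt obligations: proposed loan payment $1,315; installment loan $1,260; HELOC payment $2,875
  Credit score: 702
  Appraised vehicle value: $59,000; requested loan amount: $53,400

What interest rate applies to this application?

10.125%

Credit score 702 ≥ 640; Total monthly debts = (1,315 + 1,260 + 2,875) = 5,450. DTI = 5,450/12,450 = 43.8% ≤ 45%
LTV = 53,400/59,000 = 90.5% ≤ 110%
Credit 702 → row 679–719; LTV 90.5% → column ≤92%. Grid cell → 10.125%.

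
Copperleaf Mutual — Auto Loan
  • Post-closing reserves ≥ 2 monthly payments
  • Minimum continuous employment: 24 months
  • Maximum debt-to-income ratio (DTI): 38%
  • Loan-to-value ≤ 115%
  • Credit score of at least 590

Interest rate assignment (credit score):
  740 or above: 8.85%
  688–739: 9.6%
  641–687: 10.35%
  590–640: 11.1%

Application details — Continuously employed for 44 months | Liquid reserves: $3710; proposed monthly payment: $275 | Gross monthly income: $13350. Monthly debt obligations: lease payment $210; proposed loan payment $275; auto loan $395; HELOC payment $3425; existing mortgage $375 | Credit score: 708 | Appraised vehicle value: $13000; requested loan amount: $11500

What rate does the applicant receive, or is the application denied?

Credit score 708 ≥ 590 (meets minimum)
Liquid reserves cover 3,710/275 = 13.5 months — ≥ 2 required
Employment 44 ≥ 24 months
Total monthly debts = (210 + 275 + 395 + 3,425 + 375) = 4,680. DTI = 4,680/13,350 = 35.1% ≤ 38%
LTV = 11,500/13,000 = 88.5% ≤ 115%
All requirements met. Score 708 falls in the 688–739 tier → 9.6%.

Approved at 9.6%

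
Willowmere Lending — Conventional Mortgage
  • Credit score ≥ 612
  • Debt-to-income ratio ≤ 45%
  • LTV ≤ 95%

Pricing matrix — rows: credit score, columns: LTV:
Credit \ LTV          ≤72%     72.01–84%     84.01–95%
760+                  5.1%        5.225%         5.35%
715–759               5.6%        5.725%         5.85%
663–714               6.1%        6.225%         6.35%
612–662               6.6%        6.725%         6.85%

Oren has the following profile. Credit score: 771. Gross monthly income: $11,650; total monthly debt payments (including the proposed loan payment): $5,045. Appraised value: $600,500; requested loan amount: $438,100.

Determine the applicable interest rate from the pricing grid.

5.225%

Credit score 771 ≥ 612; DTI: 5,045 ÷ 11,650 = 43.3%, within the 45% cap
LTV: 438,100 ÷ 600,500 = 73%, within 95% cap
Credit 771 → row 760+; LTV 73% → column 72.01–84%. Grid cell → 5.225%.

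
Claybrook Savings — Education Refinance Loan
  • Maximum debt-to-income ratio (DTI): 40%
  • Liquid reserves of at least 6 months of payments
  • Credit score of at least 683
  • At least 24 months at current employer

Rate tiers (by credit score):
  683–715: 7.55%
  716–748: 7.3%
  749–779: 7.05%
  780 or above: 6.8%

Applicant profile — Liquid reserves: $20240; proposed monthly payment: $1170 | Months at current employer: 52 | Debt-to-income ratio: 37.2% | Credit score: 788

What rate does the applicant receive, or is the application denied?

Approved at 6.8%

Credit score 788 ≥ 683 (meets minimum)
Employment 52 ≥ 24 months
Debt-to-income 37.2% vs 40% cap — pass
Liquid reserves cover 20,240/1,170 = 17.3 months — ≥ 6 required
All requirements met. Score 788 falls in the 780 or above tier → 6.8%.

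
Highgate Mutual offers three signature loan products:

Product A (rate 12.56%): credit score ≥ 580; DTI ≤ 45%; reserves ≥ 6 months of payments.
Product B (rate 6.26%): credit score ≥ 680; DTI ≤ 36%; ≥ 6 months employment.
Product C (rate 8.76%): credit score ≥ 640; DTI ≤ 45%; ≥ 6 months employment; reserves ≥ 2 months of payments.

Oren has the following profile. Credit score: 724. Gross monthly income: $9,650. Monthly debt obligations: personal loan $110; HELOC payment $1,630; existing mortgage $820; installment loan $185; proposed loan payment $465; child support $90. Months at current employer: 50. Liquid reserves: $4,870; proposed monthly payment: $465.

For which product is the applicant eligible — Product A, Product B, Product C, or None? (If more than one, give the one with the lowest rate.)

Total debts = (110 + 1,630 + 820 + 185 + 465 + 90) = 3,300; DTI = 3,300/9,650 = 34.2%.
Reserves = 4,870/465 = 10.5 months.
Product A: score 724 ≥ 580; DTI 34.2% ≤ 45%; reserves 10.5 ≥ 6 mo → qualifies.
Product B: score 724 ≥ 680; DTI 34.2% ≤ 36%; employment 50 ≥ 6 mo → qualifies.
Product C: score 724 ≥ 640; DTI 34.2% ≤ 45%; employment 50 ≥ 6 mo; reserves 10.5 ≥ 2 mo → qualifies.
Qualifying: Product A, Product B, Product C. Lowest rate is 6.26% → Product B.

Product B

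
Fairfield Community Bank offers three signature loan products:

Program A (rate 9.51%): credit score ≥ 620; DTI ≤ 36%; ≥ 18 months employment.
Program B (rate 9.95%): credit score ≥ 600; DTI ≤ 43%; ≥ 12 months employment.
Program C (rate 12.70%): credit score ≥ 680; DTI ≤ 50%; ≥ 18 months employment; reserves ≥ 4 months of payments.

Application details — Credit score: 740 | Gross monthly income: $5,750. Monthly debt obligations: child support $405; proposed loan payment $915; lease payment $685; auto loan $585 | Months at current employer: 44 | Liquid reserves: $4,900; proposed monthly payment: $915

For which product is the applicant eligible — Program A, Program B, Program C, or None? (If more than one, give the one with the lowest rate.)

Program C

Total debts = (405 + 915 + 685 + 585) = 2,590; DTI = 2,590/5,750 = 45%.
Reserves = 4,900/915 = 5.4 months.
Program A: score 740 ≥ 620; DTI 45% > 36%; employment 44 ≥ 18 mo → does not qualify.
Program B: score 740 ≥ 600; DTI 45% > 43%; employment 44 ≥ 12 mo → does not qualify.
Program C: score 740 ≥ 680; DTI 45% ≤ 50%; employment 44 ≥ 18 mo; reserves 5.4 ≥ 4 mo → qualifies.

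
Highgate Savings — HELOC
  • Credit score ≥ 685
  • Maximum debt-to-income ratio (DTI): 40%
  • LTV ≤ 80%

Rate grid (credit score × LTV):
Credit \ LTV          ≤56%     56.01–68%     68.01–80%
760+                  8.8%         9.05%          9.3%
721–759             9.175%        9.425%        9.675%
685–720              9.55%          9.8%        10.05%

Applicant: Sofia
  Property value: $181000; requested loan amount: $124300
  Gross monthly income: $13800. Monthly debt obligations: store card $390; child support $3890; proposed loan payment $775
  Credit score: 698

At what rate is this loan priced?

Credit score 698 ≥ 685; Total monthly debts = (390 + 3,890 + 775) = 5,055. Debt-to-income = 5,055/13,800 = 36.6% — meets 40% limit
Loan-to-value = 124,300/181,000 = 68.7% — pass (80% max)
Credit 698 → row 685–720; LTV 68.7% → column 68.01–80%. Grid cell → 10.05%.

10.05%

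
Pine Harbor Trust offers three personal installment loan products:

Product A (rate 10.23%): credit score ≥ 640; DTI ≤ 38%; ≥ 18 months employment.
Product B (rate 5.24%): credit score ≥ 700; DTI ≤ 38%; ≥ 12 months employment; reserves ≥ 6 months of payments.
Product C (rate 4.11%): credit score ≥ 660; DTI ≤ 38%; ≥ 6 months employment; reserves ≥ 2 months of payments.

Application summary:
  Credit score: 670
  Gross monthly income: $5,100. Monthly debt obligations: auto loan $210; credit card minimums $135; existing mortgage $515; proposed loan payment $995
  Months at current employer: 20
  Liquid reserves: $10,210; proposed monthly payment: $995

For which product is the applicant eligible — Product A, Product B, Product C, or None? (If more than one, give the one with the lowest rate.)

Total debts = (210 + 135 + 515 + 995) = 1,855; DTI = 1,855/5,100 = 36.4%.
Reserves = 10,210/995 = 10.3 months.
Product A: score 670 ≥ 640; DTI 36.4% ≤ 38%; employment 20 ≥ 18 mo → qualifies.
Product B: score 670 < 700; DTI 36.4% ≤ 38%; employment 20 ≥ 12 mo; reserves 10.3 ≥ 6 mo → does not qualify.
Product C: score 670 ≥ 660; DTI 36.4% ≤ 38%; employment 20 ≥ 6 mo; reserves 10.3 ≥ 2 mo → qualifies.
Qualifying: Product A, Product C. Lowest rate is 4.11% → Product C.

Product C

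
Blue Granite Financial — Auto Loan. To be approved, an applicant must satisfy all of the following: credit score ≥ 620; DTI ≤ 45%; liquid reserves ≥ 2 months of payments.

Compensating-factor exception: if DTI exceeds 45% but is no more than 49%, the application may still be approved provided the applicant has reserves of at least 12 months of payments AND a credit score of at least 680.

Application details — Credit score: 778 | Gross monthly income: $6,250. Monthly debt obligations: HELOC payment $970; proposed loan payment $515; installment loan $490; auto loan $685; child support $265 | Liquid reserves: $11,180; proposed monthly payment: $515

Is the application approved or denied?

Credit score 778 ≥ 620 (meets base)
Total debts = (970 + 515 + 490 + 685 + 265) = 2,925. DTI: 2,925 ÷ 6,250 = 46.8%, over the 45% base limit.
Liquid reserves cover 11,180/515 = 21.7 months — ≥ 2 required
46.8% falls in the override range (45%–49%), so the compensating-factor test applies.
Override check — reserves: 21.7 mo (ok); score: 778 (ok).
Both compensating conditions met → exception applies.

Approved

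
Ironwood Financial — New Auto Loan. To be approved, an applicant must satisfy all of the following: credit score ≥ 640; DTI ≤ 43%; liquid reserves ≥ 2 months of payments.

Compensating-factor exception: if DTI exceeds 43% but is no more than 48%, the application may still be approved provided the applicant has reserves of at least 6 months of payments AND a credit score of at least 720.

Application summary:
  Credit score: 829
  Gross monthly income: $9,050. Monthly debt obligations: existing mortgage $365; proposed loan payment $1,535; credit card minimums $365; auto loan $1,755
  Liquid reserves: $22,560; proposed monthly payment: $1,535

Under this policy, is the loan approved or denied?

Approved

Credit score 829 ≥ 640 (meets base)
Total debts = (365 + 1,535 + 365 + 1,755) = 4,020. DTI = 4,020/9,050 = 44.4% > 43% — standard DTI limit exceeded.
Reserves = 22,560/1,535 = 14.7 months ≥ 2
DTI 44.4% is within the 43%–48% exception band; checking compensating factors.
Override check — reserves: 14.7 mo (ok); score: 829 (ok).
Both compensating conditions met → exception applies.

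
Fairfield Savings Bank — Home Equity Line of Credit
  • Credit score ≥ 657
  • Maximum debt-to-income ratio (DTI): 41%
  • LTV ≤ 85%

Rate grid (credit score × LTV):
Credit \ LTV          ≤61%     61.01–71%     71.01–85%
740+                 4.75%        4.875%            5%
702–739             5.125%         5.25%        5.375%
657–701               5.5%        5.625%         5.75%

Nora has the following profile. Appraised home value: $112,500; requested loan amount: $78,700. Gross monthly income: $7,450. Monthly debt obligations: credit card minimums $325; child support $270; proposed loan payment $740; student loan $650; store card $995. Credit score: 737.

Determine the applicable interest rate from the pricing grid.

5.25%

Credit score 737 ≥ 657; Total monthly debts = (325 + 270 + 740 + 650 + 995) = 2,980. DTI = 2,980/7,450 = 40% ≤ 41%
LTV = 78,700/112,500 = 70% ≤ 85%
Credit 737 → row 702–739; LTV 70% → column 61.01–71%. Grid cell → 5.25%.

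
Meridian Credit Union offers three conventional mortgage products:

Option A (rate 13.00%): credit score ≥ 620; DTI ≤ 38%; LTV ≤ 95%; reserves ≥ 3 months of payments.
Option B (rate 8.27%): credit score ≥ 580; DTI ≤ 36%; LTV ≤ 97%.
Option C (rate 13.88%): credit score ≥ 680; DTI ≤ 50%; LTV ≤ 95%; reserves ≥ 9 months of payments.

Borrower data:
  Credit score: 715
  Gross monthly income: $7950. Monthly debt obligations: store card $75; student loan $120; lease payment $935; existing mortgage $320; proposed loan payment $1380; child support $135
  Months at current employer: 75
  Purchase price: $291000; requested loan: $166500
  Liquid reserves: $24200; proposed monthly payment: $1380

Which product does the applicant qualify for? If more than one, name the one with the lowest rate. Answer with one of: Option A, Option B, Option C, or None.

Option A

Total debts = (75 + 120 + 935 + 320 + 1,380 + 135) = 2,965; DTI = 2,965/7,950 = 37.3%.
LTV = 166,500/291,000 = 57.2%.
Reserves = 24,200/1,380 = 17.5 months.
Option A: score 715 ≥ 620; DTI 37.3% ≤ 38%; LTV 57.2% ≤ 95%; reserves 17.5 ≥ 3 mo → qualifies.
Option B: score 715 ≥ 580; DTI 37.3% > 36%; LTV 57.2% ≤ 97% → does not qualify.
Option C: score 715 ≥ 680; DTI 37.3% ≤ 50%; LTV 57.2% ≤ 95%; reserves 17.5 ≥ 9 mo → qualifies.
Qualifying: Option A, Option C. Lowest rate is 13.00% → Option A.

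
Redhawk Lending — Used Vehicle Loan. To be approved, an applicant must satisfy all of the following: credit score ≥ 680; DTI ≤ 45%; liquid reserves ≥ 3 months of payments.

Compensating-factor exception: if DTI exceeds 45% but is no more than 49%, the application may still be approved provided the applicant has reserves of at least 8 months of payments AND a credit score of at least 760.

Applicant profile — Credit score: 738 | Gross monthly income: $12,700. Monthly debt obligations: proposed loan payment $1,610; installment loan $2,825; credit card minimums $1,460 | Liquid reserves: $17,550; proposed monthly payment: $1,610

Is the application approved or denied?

Denied

Credit score 738 ≥ 680 (meets base)
Total debts = (1,610 + 2,825 + 1,460) = 5,895. DTI = 5,895/12,700 = 46.4% > 45% — standard DTI limit exceeded.
Reserves: 17,550 ÷ 1,610 = 10.9 months (meets 3-month minimum)
46.4% falls in the override range (45%–49%), so the compensating-factor test applies.
Override check — reserves: 10.9 mo (ok); score: 738 (below 760).
Compensating-factor requirement not fully met.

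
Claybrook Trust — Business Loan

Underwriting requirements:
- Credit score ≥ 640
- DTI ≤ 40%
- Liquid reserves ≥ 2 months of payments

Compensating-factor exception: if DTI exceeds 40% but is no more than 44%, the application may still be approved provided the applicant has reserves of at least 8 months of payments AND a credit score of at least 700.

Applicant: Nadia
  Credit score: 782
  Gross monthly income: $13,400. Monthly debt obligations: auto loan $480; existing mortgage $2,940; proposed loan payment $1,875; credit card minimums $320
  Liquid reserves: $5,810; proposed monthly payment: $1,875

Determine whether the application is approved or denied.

Denied

Credit score 782 ≥ 640 (meets base)
Total debts = (480 + 2,940 + 1,875 + 320) = 5,615. DTI = 5,615/13,400 = 41.9% > 40% — standard DTI limit exceeded.
Reserves = 5,810/1,875 = 3.1 months ≥ 2
41.9% falls in the override range (40%–44%), so the compensating-factor test applies.
Override check — reserves: 3.1 mo (short of 8); score: 782 (ok).
Override conditions not both satisfied; exception does not apply.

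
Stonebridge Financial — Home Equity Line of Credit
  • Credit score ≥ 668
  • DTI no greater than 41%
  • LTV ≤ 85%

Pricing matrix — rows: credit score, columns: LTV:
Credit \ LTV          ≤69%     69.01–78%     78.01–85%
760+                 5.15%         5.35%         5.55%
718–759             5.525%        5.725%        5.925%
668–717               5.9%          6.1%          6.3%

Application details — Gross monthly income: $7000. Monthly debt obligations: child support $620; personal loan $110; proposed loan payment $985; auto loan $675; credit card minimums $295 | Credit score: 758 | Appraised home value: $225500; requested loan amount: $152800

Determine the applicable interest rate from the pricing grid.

Credit score 758 ≥ 668; Total monthly debts = (620 + 110 + 985 + 675 + 295) = 2,685. DTI: 2,685 ÷ 7,000 = 38.4%, within the 41% cap
LTV = 152,800/225,500 = 67.8% ≤ 85%
Row: 758 falls in 718–759. Column: 67.8% falls in ≤69%. Rate = 5.525%.

5.525%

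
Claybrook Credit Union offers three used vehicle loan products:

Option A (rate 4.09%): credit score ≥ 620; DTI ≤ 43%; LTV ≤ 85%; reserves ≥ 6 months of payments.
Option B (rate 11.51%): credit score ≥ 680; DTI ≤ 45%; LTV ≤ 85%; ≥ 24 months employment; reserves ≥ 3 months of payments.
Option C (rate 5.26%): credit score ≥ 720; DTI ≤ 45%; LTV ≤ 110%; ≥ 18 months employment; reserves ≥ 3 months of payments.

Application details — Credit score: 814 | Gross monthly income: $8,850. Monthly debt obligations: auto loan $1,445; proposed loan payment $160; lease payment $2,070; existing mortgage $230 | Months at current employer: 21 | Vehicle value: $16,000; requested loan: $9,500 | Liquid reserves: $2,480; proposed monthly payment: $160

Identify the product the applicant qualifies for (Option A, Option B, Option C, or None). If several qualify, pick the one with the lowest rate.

Option C

Total debts = (1,445 + 160 + 2,070 + 230) = 3,905; DTI = 3,905/8,850 = 44.1%.
LTV = 9,500/16,000 = 59.4%.
Reserves = 2,480/160 = 15.5 months.
Option A: score 814 ≥ 620; DTI 44.1% > 43%; LTV 59.4% ≤ 85%; reserves 15.5 ≥ 6 mo → does not qualify.
Option B: score 814 ≥ 680; DTI 44.1% ≤ 45%; LTV 59.4% ≤ 85%; employment 21 < 24 mo; reserves 15.5 ≥ 3 mo → does not qualify.
Option C: score 814 ≥ 720; DTI 44.1% ≤ 45%; LTV 59.4% ≤ 110%; employment 21 ≥ 18 mo; reserves 15.5 ≥ 3 mo → qualifies.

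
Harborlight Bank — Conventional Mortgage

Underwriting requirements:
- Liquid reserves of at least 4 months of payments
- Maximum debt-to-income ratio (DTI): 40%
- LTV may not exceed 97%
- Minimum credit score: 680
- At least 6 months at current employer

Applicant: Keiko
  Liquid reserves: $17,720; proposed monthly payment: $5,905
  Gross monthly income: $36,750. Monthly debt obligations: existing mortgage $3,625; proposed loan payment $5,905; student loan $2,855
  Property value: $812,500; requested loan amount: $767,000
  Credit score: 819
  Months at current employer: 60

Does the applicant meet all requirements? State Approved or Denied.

Denied

Liquid reserves cover 17,720/5,905 = 3.0 months — < 4 required
Total monthly debts = (3,625 + 5,905 + 2,855) = 12,385. DTI: 12,385 ÷ 36,750 = 33.7%, within the 40% cap
LTV: 767,000 ÷ 812,500 = 94.4%, within 97% cap
Credit score 819 ≥ 680 (meets)
Employment 60 ≥ 6 months
Fails on reserves.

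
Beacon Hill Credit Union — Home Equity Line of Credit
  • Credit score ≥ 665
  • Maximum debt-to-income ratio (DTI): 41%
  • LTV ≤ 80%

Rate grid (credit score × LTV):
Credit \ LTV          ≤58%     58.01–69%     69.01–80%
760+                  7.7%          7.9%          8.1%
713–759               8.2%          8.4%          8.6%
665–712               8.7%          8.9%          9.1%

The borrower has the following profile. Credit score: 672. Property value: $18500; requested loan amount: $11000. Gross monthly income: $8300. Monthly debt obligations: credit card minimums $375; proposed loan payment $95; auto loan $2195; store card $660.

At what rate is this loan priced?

8.9%

Credit score 672 ≥ 665; Total monthly debts = (375 + 95 + 2,195 + 660) = 3,325. Debt-to-income = 3,325/8,300 = 40.1% — meets 41% limit
LTV: 11,000 ÷ 18,500 = 59.5%, within 80% cap
Row: 672 falls in 665–712. Column: 59.5% falls in 58.01–69%. Rate = 8.9%.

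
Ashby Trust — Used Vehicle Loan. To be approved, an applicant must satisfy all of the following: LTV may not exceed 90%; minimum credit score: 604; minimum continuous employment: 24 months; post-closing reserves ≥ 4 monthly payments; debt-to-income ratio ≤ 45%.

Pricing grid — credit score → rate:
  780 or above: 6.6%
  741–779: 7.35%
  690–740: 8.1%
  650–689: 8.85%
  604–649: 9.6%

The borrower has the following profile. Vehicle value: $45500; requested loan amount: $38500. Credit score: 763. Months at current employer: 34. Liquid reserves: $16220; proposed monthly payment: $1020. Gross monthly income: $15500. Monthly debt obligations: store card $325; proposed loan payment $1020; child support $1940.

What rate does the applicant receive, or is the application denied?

Approved at 7.35%

Credit score 763 ≥ 604 (meets minimum)
Employment 34 ≥ 24 months
Loan-to-value = 38,500/45,500 = 84.6% — pass (90% max)
Total monthly debts = (325 + 1,020 + 1,940) = 3,285. DTI: 3,285 ÷ 15,500 = 21.2%, within the 45% cap
Reserves: 16,220 ÷ 1,020 = 15.9 months (meets 4-month minimum)
All requirements met. Score 763 falls in the 741–779 tier → 7.35%.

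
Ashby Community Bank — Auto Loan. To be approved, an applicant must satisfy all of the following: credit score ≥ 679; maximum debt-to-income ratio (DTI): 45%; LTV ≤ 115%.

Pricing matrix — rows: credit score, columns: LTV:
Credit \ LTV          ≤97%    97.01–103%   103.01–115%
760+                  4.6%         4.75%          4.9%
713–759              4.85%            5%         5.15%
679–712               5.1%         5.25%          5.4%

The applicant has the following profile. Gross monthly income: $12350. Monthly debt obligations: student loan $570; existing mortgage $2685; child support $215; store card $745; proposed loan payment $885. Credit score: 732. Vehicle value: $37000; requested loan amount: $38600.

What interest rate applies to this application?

5.15%

Credit score 732 ≥ 679; Total monthly debts = (570 + 2,685 + 215 + 745 + 885) = 5,100. DTI: 5,100 ÷ 12,350 = 41.3%, within the 45% cap
LTV = 38,600/37,000 = 104.3% ≤ 115%
Credit 732 → row 713–759; LTV 104.3% → column 103.01–115%. Grid cell → 5.15%.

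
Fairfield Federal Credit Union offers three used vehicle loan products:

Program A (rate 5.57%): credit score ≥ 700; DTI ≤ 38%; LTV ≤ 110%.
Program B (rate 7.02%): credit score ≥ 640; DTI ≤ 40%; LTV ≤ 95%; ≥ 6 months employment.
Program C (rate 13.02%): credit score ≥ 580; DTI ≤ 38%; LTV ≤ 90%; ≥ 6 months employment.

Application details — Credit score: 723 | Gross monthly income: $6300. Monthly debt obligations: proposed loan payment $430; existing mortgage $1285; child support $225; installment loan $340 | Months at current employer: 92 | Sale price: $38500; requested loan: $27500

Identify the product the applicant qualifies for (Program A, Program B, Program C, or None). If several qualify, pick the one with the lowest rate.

Program A

Total debts = (430 + 1,285 + 225 + 340) = 2,280; DTI = 2,280/6,300 = 36.2%.
LTV = 27,500/38,500 = 71.4%.
Program A: score 723 ≥ 700; DTI 36.2% ≤ 38%; LTV 71.4% ≤ 110% → qualifies.
Program B: score 723 ≥ 640; DTI 36.2% ≤ 40%; LTV 71.4% ≤ 95%; employment 92 ≥ 6 mo → qualifies.
Program C: score 723 ≥ 580; DTI 36.2% ≤ 38%; LTV 71.4% ≤ 90%; employment 92 ≥ 6 mo → qualifies.
Qualifying: Program A, Program B, Program C. Lowest rate is 5.57% → Program A.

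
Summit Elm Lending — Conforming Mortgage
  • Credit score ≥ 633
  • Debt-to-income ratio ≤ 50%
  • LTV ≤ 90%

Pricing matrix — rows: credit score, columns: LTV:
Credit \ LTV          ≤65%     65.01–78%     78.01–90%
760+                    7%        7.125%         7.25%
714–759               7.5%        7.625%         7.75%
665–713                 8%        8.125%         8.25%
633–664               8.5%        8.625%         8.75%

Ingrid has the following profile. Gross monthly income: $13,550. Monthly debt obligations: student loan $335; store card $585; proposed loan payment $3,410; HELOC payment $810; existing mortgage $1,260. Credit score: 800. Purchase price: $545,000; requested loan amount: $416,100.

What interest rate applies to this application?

Credit score 800 ≥ 633; Total monthly debts = (335 + 585 + 3,410 + 810 + 1,260) = 6,400. DTI = 6,400/13,550 = 47.2% ≤ 50%
LTV = 416,100/545,000 = 76.3% ≤ 90%
Credit 800 → row 760+; LTV 76.3% → column 65.01–78%. Grid cell → 7.125%.

7.125%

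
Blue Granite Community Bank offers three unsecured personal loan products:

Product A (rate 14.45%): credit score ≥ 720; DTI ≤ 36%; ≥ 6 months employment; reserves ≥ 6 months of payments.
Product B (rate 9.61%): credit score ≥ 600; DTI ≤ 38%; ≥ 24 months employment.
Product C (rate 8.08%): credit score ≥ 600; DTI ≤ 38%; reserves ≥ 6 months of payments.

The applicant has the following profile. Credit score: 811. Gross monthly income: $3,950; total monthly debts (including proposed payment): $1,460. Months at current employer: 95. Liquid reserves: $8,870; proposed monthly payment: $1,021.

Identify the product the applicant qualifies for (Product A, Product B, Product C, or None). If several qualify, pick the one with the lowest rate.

Product C

DTI = 1,460/3,950 = 37%.
Reserves = 8,870/1,021 = 8.7 months.
Product A: score 811 ≥ 720; DTI 37% > 36%; employment 95 ≥ 6 mo; reserves 8.7 ≥ 6 mo → does not qualify.
Product B: score 811 ≥ 600; DTI 37% ≤ 38%; employment 95 ≥ 24 mo → qualifies.
Product C: score 811 ≥ 600; DTI 37% ≤ 38%; reserves 8.7 ≥ 6 mo → qualifies.
Qualifying: Product B, Product C. Lowest rate is 8.08% → Product C.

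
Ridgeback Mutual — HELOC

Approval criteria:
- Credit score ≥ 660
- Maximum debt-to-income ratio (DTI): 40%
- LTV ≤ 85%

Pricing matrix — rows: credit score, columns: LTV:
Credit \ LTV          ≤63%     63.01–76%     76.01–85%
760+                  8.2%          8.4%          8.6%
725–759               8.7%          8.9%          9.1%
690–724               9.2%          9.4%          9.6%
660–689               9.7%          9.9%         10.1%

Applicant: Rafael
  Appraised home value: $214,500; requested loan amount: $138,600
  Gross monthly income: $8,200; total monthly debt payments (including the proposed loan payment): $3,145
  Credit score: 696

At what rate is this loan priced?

Credit score 696 ≥ 660; Debt-to-income = 3,145/8,200 = 38.4% — meets 40% limit
LTV: 138,600 ÷ 214,500 = 64.6%, within 85% cap
Credit 696 → row 690–724; LTV 64.6% → column 63.01–76%. Grid cell → 9.4%.

9.4%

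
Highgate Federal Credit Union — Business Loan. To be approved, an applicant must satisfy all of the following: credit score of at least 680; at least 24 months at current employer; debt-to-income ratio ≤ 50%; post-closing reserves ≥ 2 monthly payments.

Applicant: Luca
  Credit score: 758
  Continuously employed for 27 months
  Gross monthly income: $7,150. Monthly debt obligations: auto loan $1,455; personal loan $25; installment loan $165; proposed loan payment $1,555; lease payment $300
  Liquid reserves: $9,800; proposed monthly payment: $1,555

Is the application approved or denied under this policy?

Approved

Credit score 758 ≥ 680 (meets)
Employment 27 ≥ 24 months
Total monthly debts = (1,455 + 25 + 165 + 1,555 + 300) = 3,500. Debt-to-income = 3,500/7,150 = 49% — meets 50% limit
Reserves = 9,800/1,555 = 6.3 months ≥ 2
All criteria satisfied.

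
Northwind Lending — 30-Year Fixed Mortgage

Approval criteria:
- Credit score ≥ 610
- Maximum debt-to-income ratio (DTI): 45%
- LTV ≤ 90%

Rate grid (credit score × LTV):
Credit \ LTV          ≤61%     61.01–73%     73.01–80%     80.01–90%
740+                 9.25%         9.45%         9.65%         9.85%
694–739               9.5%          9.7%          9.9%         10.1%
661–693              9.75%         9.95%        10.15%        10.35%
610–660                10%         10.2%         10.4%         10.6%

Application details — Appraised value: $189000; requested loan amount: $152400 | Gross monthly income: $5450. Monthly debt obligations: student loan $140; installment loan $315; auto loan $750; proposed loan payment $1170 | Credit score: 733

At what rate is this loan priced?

Credit score 733 ≥ 610; Total monthly debts = (140 + 315 + 750 + 1,170) = 2,375. Debt-to-income = 2,375/5,450 = 43.6% — meets 45% limit
Loan-to-value = 152,400/189,000 = 80.6% — pass (90% max)
Score 733 is in the 694–739 band; LTV 80.6% is in the 80.01–90% band → 10.1%.

10.1%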